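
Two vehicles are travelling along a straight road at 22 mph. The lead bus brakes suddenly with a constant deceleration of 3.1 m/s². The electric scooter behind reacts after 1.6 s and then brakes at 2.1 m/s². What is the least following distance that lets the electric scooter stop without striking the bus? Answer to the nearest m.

22 mph × 0.44704 = 9.8349 m/s.
Leader travels v²/(2a_L) = 96.725 / 6.200 = 15.601 m before stopping.
Follower covers v·t_r = 9.8349 × 1.6 = 15.736 m while reacting, then v²/(2a_F) = 96.725 / 4.200 = 23.030 m while braking, for a total of 15.736 + 23.030 = 38.766 m.
Since a_F ≤ a_L and the follower starts braking later, the follower is never slower than the leader, so the closest approach is when both have stopped.
Minimum gap = 38.766 − 15.601 = 23.165 m.

Minimum gap ≈ 23 m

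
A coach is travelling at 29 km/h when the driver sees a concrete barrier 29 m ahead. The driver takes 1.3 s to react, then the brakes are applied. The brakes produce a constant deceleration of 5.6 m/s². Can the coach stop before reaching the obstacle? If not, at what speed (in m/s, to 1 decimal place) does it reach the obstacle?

29 km/h ÷ 3.6 = 8.0556 m/s.
Reaction distance = 8.0556 × 1.3 = 10.472 m.
Braking distance = v²/(2a) = 64.893 / 11.200 = 5.794 m.
Total stopping distance = 10.472 + 5.794 = 16.266 m, vs 29 m available — it stops with 29 − 16.266 = 12.734 m to spare.

Yes — it stops about 12.7 m short of the obstacle, so it never reaches it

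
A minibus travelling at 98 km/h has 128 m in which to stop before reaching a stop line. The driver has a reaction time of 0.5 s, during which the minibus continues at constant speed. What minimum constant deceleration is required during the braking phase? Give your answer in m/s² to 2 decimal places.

Required deceleration ≈ 3.24 m/s²

98 km/h ÷ 3.6 = 27.2222 m/s.
Distance covered during reaction = 27.2222 × 0.5 = 13.611 m.
Distance available for braking: 128 − 13.611 = 114.389 m.
v² = 2a·d ⇒ a = v²/(2d) = 27.2222² / (2 × 114.389) = 741.048 / 228.778 = 3.2392 m/s².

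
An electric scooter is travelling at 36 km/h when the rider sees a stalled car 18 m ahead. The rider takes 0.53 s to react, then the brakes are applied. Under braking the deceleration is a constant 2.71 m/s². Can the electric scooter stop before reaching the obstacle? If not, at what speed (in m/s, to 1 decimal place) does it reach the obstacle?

36 km/h ÷ 3.6 = 10.0000 m/s.
Reaction distance = 10.0000 × 0.53 = 5.300 m.
Braking distance needed to stop: v²/(2a) = 100.000 / 5.420 = 18.450 m, so total needed = 5.300 + 18.450 = 23.750 m > 18 m — it cannot stop.
Distance remaining when braking begins: 18 − 5.300 = 12.700 m.
v² = v₀² − 2a·d = 100.000 − 2 × 2.710 × 12.700 = 31.166 m²/s².
v = √31.166 = 5.583 m/s.

No — it strikes the obstacle at 5.6 m/s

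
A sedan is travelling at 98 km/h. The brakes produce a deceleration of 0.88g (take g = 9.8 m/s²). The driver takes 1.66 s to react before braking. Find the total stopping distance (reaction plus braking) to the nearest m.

98 km/h ÷ 3.6 = 27.2222 m/s.
a = 0.88 × 9.8 = 8.624 m/s².
Reaction distance = v·t_r = 27.2222 × 1.66 = 45.189 m.
Braking distance = v²/(2a) = 27.2222² / (2 × 8.624) = 741.048 / 17.248 = 42.964 m.
Total = 45.189 + 42.964 = 88.153 m.

Total stopping distance ≈ 88 m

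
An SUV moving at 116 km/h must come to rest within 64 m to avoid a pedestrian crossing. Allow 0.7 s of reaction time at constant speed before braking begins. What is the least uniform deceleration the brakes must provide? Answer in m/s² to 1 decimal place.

116 km/h ÷ 3.6 = 32.2222 m/s.
Distance covered during reaction = 32.2222 × 0.7 = 22.556 m.
Distance available for braking: 64 − 22.556 = 41.444 m.
v² = 2a·d ⇒ a = v²/(2d) = 32.2222² / (2 × 41.444) = 1038.270 / 82.888 = 12.5262 m/s².

Required deceleration ≈ 12.5 m/s²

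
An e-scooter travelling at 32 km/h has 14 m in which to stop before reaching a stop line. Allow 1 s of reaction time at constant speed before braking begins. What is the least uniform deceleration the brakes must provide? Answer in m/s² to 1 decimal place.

Required deceleration ≈ 7.7 m/s²

32 km/h ÷ 3.6 = 8.8889 m/s.
Distance covered during reaction = 8.8889 × 1 = 8.889 m.
Distance available for braking: 14 − 8.889 = 5.111 m.
v² = 2a·d ⇒ a = v²/(2d) = 8.8889² / (2 × 5.111) = 79.013 / 10.222 = 7.7297 m/s².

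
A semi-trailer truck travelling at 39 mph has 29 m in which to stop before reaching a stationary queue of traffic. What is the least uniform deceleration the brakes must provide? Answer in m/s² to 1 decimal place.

39 mph × 0.44704 = 17.4346 m/s.
v² = 2a·d ⇒ a = v²/(2d) = 17.4346² / (2 × 29.000) = 303.965 / 58.000 = 5.2408 m/s².

Required deceleration ≈ 5.2 m/s²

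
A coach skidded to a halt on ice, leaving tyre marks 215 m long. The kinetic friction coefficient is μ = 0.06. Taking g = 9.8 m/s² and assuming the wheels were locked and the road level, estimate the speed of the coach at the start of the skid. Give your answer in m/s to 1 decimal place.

Initial speed ≈ 15.9 m/s

Deceleration a = μg = 0.06 × 9.8 = 0.588 m/s².
v = √(2a·d) = √(2 × 0.588 × 215) = √252.840 = 15.9009 m/s.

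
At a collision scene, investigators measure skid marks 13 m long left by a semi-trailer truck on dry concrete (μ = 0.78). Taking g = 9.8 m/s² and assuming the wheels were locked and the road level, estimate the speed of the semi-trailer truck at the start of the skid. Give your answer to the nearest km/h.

Initial speed ≈ 51 km/h

Deceleration a = μg = 0.78 × 9.8 = 7.644 m/s².
v = √(2a·d) = √(2 × 7.644 × 13) = √198.744 = 14.0977 m/s.
= 14.0977 × 3.6 = 50.752 km/h.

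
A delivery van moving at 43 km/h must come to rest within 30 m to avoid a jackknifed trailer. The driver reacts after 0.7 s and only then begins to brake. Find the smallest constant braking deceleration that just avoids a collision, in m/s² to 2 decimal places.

43 km/h ÷ 3.6 = 11.9444 m/s.
Distance covered during reaction = 11.9444 × 0.7 = 8.361 m.
Distance available for braking: 30 − 8.361 = 21.639 m.
v² = 2a·d ⇒ a = v²/(2d) = 11.9444² / (2 × 21.639) = 142.669 / 43.278 = 3.2966 m/s².

Required deceleration ≈ 3.30 m/s²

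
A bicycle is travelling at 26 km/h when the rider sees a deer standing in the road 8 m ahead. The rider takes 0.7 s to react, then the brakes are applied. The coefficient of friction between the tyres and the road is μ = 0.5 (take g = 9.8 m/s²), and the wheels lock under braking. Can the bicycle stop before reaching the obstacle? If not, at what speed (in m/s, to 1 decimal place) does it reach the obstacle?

26 km/h ÷ 3.6 = 7.2222 m/s.
a = μg = 0.5 × 9.8 = 4.900 m/s².
Reaction distance = 7.2222 × 0.7 = 5.056 m.
Braking distance needed to stop: v²/(2a) = 52.160 / 9.800 = 5.322 m, so total needed = 5.056 + 5.322 = 10.378 m > 8 m — it cannot stop.
Distance remaining when braking begins: 8 − 5.056 = 2.944 m.
v² = v₀² − 2a·d = 52.160 − 2 × 4.900 × 2.944 = 23.309 m²/s².
v = √23.309 = 4.828 m/s.

No — it strikes the obstacle at 4.8 m/s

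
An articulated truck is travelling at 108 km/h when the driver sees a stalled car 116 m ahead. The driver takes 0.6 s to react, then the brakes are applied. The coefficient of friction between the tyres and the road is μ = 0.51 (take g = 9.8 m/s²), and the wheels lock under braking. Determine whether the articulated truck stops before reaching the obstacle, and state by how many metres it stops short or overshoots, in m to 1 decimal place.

108 km/h ÷ 3.6 = 30.0000 m/s.
a = μg = 0.51 × 9.8 = 4.998 m/s².
Reaction distance = 30.0000 × 0.6 = 18.000 m.
Braking distance = v²/(2a) = 900.000 / 9.996 = 90.036 m.
Total stopping distance = 18.000 + 90.036 = 108.036 m, vs 116 m available — it stops with 116 − 108.036 = 7.964 m to spare.

Yes — it stops 8.0 m short of the obstacle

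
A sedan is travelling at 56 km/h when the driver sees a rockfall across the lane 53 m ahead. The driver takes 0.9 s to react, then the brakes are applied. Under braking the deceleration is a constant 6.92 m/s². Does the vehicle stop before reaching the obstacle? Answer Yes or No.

56 km/h ÷ 3.6 = 15.5556 m/s.
Reaction distance = 15.5556 × 0.9 = 14.000 m.
Braking distance = v²/(2a) = 241.977 / 13.840 = 17.484 m.
Total stopping distance = 14.000 + 17.484 = 31.484 m, vs 53 m available — it stops with 53 − 31.484 = 21.516 m to spare.

Yes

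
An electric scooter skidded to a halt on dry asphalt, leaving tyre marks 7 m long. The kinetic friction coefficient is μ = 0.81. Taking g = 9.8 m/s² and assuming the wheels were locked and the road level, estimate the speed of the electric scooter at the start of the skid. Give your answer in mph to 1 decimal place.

Initial speed ≈ 23.6 mph

Deceleration a = μg = 0.81 × 9.8 = 7.938 m/s².
v = √(2a·d) = √(2 × 7.938 × 7) = √111.132 = 10.5419 m/s.
= 10.5419 ÷ 0.44704 = 23.582 mph.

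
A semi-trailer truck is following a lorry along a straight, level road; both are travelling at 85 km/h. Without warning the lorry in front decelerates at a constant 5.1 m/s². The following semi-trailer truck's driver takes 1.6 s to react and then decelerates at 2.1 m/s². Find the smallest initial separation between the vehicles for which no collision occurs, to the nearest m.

85 km/h ÷ 3.6 = 23.6111 m/s.
Leader travels v²/(2a_L) = 557.484 / 10.200 = 54.655 m before stopping.
Follower covers v·t_r = 23.6111 × 1.6 = 37.778 m while reacting, then v²/(2a_F) = 557.484 / 4.200 = 132.734 m while braking, for a total of 37.778 + 132.734 = 170.512 m.
Since a_F ≤ a_L and the follower starts braking later, the follower is never slower than the leader, so the closest approach is when both have stopped.
Minimum gap = 170.512 − 54.655 = 115.857 m.

Minimum gap ≈ 116 m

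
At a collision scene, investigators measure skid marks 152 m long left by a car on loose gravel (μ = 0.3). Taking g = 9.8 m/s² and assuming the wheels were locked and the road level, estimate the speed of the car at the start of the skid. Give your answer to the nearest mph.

Initial speed ≈ 67 mph

Deceleration a = μg = 0.3 × 9.8 = 2.940 m/s².
v = √(2a·d) = √(2 × 2.940 × 152) = √893.760 = 29.8958 m/s.
= 29.8958 ÷ 0.44704 = 66.875 mph.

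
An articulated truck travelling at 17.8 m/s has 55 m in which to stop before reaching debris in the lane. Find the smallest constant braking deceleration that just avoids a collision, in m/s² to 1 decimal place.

v² = 2a·d ⇒ a = v²/(2d) = 17.8000² / (2 × 55.000) = 316.840 / 110.000 = 2.8804 m/s².

Required deceleration ≈ 2.9 m/s²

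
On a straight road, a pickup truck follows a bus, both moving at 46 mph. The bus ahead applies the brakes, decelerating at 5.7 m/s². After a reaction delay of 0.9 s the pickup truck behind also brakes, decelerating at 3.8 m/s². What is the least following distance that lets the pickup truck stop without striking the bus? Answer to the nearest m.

Minimum gap ≈ 37 m

46 mph × 0.44704 = 20.5638 m/s.
Leader travels v²/(2a_L) = 422.870 / 11.400 = 37.094 m before stopping.
Follower covers v·t_r = 20.5638 × 0.9 = 18.507 m while reacting, then v²/(2a_F) = 422.870 / 7.600 = 55.641 m while braking, for a total of 18.507 + 55.641 = 74.148 m.
Since a_F ≤ a_L and the follower starts braking later, the follower is never slower than the leader, so the closest approach is when both have stopped.
Minimum gap = 74.148 − 37.094 = 37.054 m.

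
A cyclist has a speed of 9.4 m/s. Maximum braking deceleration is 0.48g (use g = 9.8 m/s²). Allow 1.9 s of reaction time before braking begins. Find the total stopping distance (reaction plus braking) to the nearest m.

Total stopping distance ≈ 27 m

a = 0.48 × 9.8 = 4.704 m/s².
Reaction distance = v·t_r = 9.4000 × 1.9 = 17.860 m.
Braking distance = v²/(2a) = 9.4000² / (2 × 4.704) = 88.360 / 9.408 = 9.392 m.
Total = 17.860 + 9.392 = 27.252 m.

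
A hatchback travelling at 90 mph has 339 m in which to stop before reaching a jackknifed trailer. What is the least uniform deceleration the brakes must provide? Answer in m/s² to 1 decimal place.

Required deceleration ≈ 2.4 m/s²

90 mph × 0.44704 = 40.2336 m/s.
v² = 2a·d ⇒ a = v²/(2d) = 40.2336² / (2 × 339.000) = 1618.743 / 678.000 = 2.3875 m/s².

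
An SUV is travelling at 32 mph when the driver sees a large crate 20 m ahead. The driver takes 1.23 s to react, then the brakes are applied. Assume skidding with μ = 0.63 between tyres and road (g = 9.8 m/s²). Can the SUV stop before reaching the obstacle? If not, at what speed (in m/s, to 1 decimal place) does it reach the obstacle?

32 mph × 0.44704 = 14.3053 m/s.
a = μg = 0.63 × 9.8 = 6.174 m/s².
Reaction distance = 14.3053 × 1.23 = 17.596 m.
Braking distance needed to stop: v²/(2a) = 204.642 / 12.348 = 16.573 m, so total needed = 17.596 + 16.573 = 34.169 m > 20 m — it cannot stop.
Distance remaining when braking begins: 20 − 17.596 = 2.404 m.
v² = v₀² − 2a·d = 204.642 − 2 × 6.174 × 2.404 = 174.957 m²/s².
v = √174.957 = 13.227 m/s.

No — it strikes the obstacle at 13.2 m/s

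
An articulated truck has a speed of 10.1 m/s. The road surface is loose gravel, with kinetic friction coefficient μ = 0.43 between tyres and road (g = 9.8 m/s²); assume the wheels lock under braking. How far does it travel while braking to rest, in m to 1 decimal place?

a = μg = 0.43 × 9.8 = 4.214 m/s².
Braking distance = v²/(2a) = 10.1000² / (2 × 4.214) = 102.010 / 8.428 = 12.104 m.

Braking distance ≈ 12.1 m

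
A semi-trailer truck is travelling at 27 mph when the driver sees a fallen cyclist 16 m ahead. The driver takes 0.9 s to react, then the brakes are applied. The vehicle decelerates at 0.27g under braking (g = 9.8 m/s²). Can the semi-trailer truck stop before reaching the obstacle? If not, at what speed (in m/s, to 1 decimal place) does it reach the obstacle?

No — it strikes the obstacle at 10.9 m/s

27 mph × 0.44704 = 12.0701 m/s.
a = 0.27 × 9.8 = 2.646 m/s².
Reaction distance = 12.0701 × 0.9 = 10.863 m.
Braking distance needed to stop: v²/(2a) = 145.687 / 5.292 = 27.530 m, so total needed = 10.863 + 27.530 = 38.393 m > 16 m — it cannot stop.
Distance remaining when braking begins: 16 − 10.863 = 5.137 m.
v² = v₀² − 2a·d = 145.687 − 2 × 2.646 × 5.137 = 118.502 m²/s².
v = √118.502 = 10.886 m/s.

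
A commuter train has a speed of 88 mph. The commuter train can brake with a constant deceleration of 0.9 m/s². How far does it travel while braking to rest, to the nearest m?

Braking distance ≈ 860 m

88 mph × 0.44704 = 39.3395 m/s.
Braking distance = v²/(2a) = 39.3395² / (2 × 0.900) = 1547.596 / 1.800 = 859.776 m.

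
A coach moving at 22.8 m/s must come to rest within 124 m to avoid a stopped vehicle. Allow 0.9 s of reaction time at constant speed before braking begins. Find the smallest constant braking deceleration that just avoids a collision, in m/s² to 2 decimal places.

Required deceleration ≈ 2.51 m/s²

Distance covered during reaction = 22.8000 × 0.9 = 20.520 m.
Distance available for braking: 124 − 20.520 = 103.480 m.
v² = 2a·d ⇒ a = v²/(2d) = 22.8000² / (2 × 103.480) = 519.840 / 206.960 = 2.5118 m/s².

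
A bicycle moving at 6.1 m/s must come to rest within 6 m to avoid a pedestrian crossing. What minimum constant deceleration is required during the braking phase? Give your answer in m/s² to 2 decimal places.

Required deceleration ≈ 3.10 m/s²

v² = 2a·d ⇒ a = v²/(2d) = 6.1000² / (2 × 6.000) = 37.210 / 12.000 = 3.1008 m/s².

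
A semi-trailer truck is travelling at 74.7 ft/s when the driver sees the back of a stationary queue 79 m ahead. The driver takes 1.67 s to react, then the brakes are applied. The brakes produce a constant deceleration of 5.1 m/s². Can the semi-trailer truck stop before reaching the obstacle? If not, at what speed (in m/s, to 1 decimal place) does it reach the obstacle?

No — it strikes the obstacle at 10.0 m/s

74.7 ft/s × 0.3048 = 22.7686 m/s.
Reaction distance = 22.7686 × 1.67 = 38.024 m.
Braking distance needed to stop: v²/(2a) = 518.409 / 10.200 = 50.824 m, so total needed = 38.024 + 50.824 = 88.848 m > 79 m — it cannot stop.
Distance remaining when braking begins: 79 − 38.024 = 40.976 m.
v² = v₀² − 2a·d = 518.409 − 2 × 5.100 × 40.976 = 100.454 m²/s².
v = √100.454 = 10.023 m/s.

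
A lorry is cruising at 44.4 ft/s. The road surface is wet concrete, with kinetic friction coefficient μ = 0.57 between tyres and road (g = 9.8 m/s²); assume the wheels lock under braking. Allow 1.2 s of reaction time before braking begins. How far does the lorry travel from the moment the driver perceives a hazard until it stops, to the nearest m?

44.4 ft/s × 0.3048 = 13.5331 m/s.
a = μg = 0.57 × 9.8 = 5.586 m/s².
Reaction distance = v·t_r = 13.5331 × 1.2 = 16.240 m.
Braking distance = v²/(2a) = 13.5331² / (2 × 5.586) = 183.145 / 11.172 = 16.393 m.
Total = 16.240 + 16.393 = 32.633 m.

Total stopping distance ≈ 33 m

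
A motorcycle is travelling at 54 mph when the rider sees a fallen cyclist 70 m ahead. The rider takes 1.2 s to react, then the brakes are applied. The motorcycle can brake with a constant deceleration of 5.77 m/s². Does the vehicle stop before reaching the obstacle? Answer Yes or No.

54 mph × 0.44704 = 24.1402 m/s.
Reaction distance = 24.1402 × 1.2 = 28.968 m.
Braking distance = v²/(2a) = 582.749 / 11.540 = 50.498 m.
Total stopping distance = 28.968 + 50.498 = 79.466 m, vs 70 m available — it cannot stop in time and overshoots by 79.466 − 70 = 9.466 m.

No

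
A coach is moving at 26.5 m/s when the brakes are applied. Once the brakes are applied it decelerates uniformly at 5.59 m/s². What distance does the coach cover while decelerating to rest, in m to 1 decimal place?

Braking distance ≈ 62.8 m

Braking distance = v²/(2a) = 26.5000² / (2 × 5.590) = 702.250 / 11.180 = 62.813 m.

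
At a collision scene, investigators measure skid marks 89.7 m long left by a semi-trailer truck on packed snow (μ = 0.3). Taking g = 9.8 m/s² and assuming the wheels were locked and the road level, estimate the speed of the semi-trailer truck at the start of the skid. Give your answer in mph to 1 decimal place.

Initial speed ≈ 51.4 mph

Deceleration a = μg = 0.3 × 9.8 = 2.940 m/s².
v = √(2a·d) = √(2 × 2.940 × 89.7) = √527.436 = 22.9660 m/s.
= 22.9660 ÷ 0.44704 = 51.373 mph.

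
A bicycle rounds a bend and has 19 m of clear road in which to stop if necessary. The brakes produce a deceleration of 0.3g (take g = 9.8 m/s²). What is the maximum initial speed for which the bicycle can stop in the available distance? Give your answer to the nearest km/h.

a = 0.3 × 9.8 = 2.940 m/s².
v²/(2a) = d ⇒ v = √(2 × 2.940 × 19) = √111.72 = 10.5698 m/s.
10.5698 m/s × 3.6 = 38.051 km/h.

Maximum speed ≈ 38 km/h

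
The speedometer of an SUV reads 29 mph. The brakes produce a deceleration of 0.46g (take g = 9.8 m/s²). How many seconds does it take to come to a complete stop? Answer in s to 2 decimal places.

Braking time ≈ 2.88 s

29 mph × 0.44704 = 12.9642 m/s.
a = 0.46 × 9.8 = 4.508 m/s².
Braking time = v/a = 12.9642 / 4.508 = 2.876 s.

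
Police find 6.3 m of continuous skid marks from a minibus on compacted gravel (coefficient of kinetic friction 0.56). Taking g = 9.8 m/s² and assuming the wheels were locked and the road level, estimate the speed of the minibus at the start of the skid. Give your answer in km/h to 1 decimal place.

Initial speed ≈ 29.9 km/h

Deceleration a = μg = 0.56 × 9.8 = 5.488 m/s².
v = √(2a·d) = √(2 × 5.488 × 6.3) = √69.149 = 8.3156 m/s.
= 8.3156 × 3.6 = 29.936 km/h.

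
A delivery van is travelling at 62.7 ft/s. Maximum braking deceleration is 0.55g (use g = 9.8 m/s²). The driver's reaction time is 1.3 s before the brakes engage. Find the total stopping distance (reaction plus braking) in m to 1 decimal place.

Total stopping distance ≈ 58.7 m

62.7 ft/s × 0.3048 = 19.1110 m/s.
a = 0.55 × 9.8 = 5.390 m/s².
Reaction distance = v·t_r = 19.1110 × 1.3 = 24.844 m.
Braking distance = v²/(2a) = 19.1110² / (2 × 5.390) = 365.230 / 10.780 = 33.880 m.
Total = 24.844 + 33.880 = 58.724 m.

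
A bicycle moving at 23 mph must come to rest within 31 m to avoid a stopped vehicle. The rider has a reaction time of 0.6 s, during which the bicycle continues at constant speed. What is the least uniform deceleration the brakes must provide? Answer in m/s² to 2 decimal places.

23 mph × 0.44704 = 10.2819 m/s.
Distance covered during reaction = 10.2819 × 0.6 = 6.169 m.
Distance available for braking: 31 − 6.169 = 24.831 m.
v² = 2a·d ⇒ a = v²/(2d) = 10.2819² / (2 × 24.831) = 105.717 / 49.662 = 2.1287 m/s².

Required deceleration ≈ 2.13 m/s²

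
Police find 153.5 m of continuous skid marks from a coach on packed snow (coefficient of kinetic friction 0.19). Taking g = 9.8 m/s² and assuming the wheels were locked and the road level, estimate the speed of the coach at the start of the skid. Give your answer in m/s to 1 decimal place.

Initial speed ≈ 23.9 m/s

Deceleration a = μg = 0.19 × 9.8 = 1.862 m/s².
v = √(2a·d) = √(2 × 1.862 × 153.5) = √571.634 = 23.9089 m/s.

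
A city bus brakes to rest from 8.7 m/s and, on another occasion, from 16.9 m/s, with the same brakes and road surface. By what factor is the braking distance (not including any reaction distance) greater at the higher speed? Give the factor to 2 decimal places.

Braking distance d = v²/(2a), so with a fixed, d ∝ v².
Factor = (16.9/8.7)² = 1.9425² = 3.7733.

Factor ≈ 3.77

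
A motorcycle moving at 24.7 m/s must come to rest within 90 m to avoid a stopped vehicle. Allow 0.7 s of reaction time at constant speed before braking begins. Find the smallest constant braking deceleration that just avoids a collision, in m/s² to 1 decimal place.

Distance covered during reaction = 24.7000 × 0.7 = 17.290 m.
Distance available for braking: 90 − 17.290 = 72.710 m.
v² = 2a·d ⇒ a = v²/(2d) = 24.7000² / (2 × 72.710) = 610.090 / 145.420 = 4.1954 m/s².

Required deceleration ≈ 4.2 m/s²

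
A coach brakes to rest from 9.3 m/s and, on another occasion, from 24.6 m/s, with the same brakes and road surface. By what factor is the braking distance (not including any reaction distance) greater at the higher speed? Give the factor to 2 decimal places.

Braking distance d = v²/(2a), so with a fixed, d ∝ v².
Factor = (24.6/9.3)² = 2.6452² = 6.9971.

Factor ≈ 7.00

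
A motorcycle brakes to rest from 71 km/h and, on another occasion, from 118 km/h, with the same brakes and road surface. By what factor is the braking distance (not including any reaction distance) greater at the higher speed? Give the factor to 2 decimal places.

Braking distance d = v²/(2a), so with a fixed, d ∝ v².
Factor = (118/71)² = 1.6620² = 2.7622.

Factor ≈ 2.76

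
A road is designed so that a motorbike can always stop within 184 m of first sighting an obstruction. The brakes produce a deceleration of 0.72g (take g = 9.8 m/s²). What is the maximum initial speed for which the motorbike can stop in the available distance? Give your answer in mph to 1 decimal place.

Maximum speed ≈ 114.0 mph

a = 0.72 × 9.8 = 7.056 m/s².
v²/(2a) = d ⇒ v = √(2 × 7.056 × 184) = √2596.61 = 50.9569 m/s.
50.9569 m/s ÷ 0.44704 = 113.987 mph.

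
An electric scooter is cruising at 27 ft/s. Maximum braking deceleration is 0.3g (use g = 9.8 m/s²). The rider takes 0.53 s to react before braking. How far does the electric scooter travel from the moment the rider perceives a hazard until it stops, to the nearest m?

27 ft/s × 0.3048 = 8.2296 m/s.
a = 0.3 × 9.8 = 2.940 m/s².
Reaction distance = v·t_r = 8.2296 × 0.53 = 4.362 m.
Braking distance = v²/(2a) = 8.2296² / (2 × 2.940) = 67.726 / 5.880 = 11.518 m.
Total = 4.362 + 11.518 = 15.880 m.

Total stopping distance ≈ 16 m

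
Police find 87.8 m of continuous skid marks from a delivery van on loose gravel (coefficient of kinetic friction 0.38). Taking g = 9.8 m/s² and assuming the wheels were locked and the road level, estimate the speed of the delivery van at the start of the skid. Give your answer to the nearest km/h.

Initial speed ≈ 92 km/h

Deceleration a = μg = 0.38 × 9.8 = 3.724 m/s².
v = √(2a·d) = √(2 × 3.724 × 87.8) = √653.934 = 25.5721 m/s.
= 25.5721 × 3.6 = 92.060 km/h.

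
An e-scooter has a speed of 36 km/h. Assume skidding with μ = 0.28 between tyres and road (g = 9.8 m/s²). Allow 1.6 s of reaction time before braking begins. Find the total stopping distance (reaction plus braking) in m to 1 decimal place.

Total stopping distance ≈ 34.2 m

36 km/h ÷ 3.6 = 10.0000 m/s.
a = μg = 0.28 × 9.8 = 2.744 m/s².
Reaction distance = v·t_r = 10.0000 × 1.6 = 16.000 m.
Braking distance = v²/(2a) = 10.0000² / (2 × 2.744) = 100.000 / 5.488 = 18.222 m.
Total = 16.000 + 18.222 = 34.222 m.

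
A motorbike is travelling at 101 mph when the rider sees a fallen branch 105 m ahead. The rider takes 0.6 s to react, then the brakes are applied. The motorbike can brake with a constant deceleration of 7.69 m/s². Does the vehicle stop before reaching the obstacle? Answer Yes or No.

101 mph × 0.44704 = 45.1510 m/s.
Reaction distance = 45.1510 × 0.6 = 27.091 m.
Braking distance = v²/(2a) = 2038.613 / 15.380 = 132.550 m.
Total stopping distance = 27.091 + 132.550 = 159.641 m, vs 105 m available — it cannot stop in time and overshoots by 159.641 − 105 = 54.641 m.

No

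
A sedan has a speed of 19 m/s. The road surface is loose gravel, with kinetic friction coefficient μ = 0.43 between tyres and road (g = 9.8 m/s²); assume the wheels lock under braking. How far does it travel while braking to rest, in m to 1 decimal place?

a = μg = 0.43 × 9.8 = 4.214 m/s².
Braking distance = v²/(2a) = 19.0000² / (2 × 4.214) = 361.000 / 8.428 = 42.833 m.

Braking distance ≈ 42.8 m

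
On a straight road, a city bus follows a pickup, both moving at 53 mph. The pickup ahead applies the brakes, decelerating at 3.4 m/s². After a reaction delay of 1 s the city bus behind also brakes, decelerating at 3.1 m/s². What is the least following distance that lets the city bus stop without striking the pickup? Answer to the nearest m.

Minimum gap ≈ 32 m

53 mph × 0.44704 = 23.6931 m/s.
Leader travels v²/(2a_L) = 561.363 / 6.800 = 82.553 m before stopping.
Follower covers v·t_r = 23.6931 × 1 = 23.693 m while reacting, then v²/(2a_F) = 561.363 / 6.200 = 90.542 m while braking, for a total of 23.693 + 90.542 = 114.235 m.
Since a_F ≤ a_L and the follower starts braking later, the follower is never slower than the leader, so the closest approach is when both have stopped.
Minimum gap = 114.235 − 82.553 = 31.682 m.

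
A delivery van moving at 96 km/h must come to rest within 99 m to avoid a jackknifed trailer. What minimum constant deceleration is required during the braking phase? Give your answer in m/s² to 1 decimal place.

96 km/h ÷ 3.6 = 26.6667 m/s.
v² = 2a·d ⇒ a = v²/(2d) = 26.6667² / (2 × 99.000) = 711.113 / 198.000 = 3.5915 m/s².

Required deceleration ≈ 3.6 m/s²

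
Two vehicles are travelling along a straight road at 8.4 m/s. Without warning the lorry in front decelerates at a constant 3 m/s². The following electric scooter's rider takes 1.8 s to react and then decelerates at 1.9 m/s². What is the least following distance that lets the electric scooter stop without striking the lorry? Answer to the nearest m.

Minimum gap ≈ 22 m

Leader travels v²/(2a_L) = 70.560 / 6.000 = 11.760 m before stopping.
Follower covers v·t_r = 8.4000 × 1.8 = 15.120 m while reacting, then v²/(2a_F) = 70.560 / 3.800 = 18.568 m while braking, for a total of 15.120 + 18.568 = 33.688 m.
Since a_F ≤ a_L and the follower starts braking later, the follower is never slower than the leader, so the closest approach is when both have stopped.
Minimum gap = 33.688 − 11.760 = 21.928 m.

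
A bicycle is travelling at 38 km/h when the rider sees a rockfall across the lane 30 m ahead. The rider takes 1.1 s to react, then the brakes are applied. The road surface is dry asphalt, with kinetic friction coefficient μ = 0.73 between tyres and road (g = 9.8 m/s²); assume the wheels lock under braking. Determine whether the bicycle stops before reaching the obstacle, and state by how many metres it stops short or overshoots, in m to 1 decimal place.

38 km/h ÷ 3.6 = 10.5556 m/s.
a = μg = 0.73 × 9.8 = 7.154 m/s².
Reaction distance = 10.5556 × 1.1 = 11.611 m.
Braking distance = v²/(2a) = 111.421 / 14.308 = 7.787 m.
Total stopping distance = 11.611 + 7.787 = 19.398 m, vs 30 m available — it stops with 30 − 19.398 = 10.602 m to spare.

Yes — it stops 10.6 m short of the obstacle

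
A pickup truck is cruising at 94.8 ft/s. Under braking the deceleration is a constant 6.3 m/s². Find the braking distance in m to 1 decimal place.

94.8 ft/s × 0.3048 = 28.8950 m/s.
Braking distance = v²/(2a) = 28.8950² / (2 × 6.300) = 834.921 / 12.600 = 66.264 m.

Braking distance ≈ 66.3 m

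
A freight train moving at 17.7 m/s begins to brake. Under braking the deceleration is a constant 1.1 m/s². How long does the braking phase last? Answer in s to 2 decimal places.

Braking time ≈ 16.09 s

Braking time = v/a = 17.7000 / 1.100 = 16.091 s.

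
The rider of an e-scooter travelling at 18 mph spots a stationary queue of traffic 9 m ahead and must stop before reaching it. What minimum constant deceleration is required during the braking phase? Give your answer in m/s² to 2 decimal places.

Required deceleration ≈ 3.60 m/s²

18 mph × 0.44704 = 8.0467 m/s.
v² = 2a·d ⇒ a = v²/(2d) = 8.0467² / (2 × 9.000) = 64.749 / 18.000 = 3.5972 m/s².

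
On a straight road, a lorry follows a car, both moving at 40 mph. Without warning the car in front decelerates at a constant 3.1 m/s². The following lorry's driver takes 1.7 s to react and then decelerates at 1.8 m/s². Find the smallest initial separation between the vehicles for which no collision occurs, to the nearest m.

Minimum gap ≈ 68 m

40 mph × 0.44704 = 17.8816 m/s.
Leader travels v²/(2a_L) = 319.752 / 6.200 = 51.573 m before stopping.
Follower covers v·t_r = 17.8816 × 1.7 = 30.399 m while reacting, then v²/(2a_F) = 319.752 / 3.600 = 88.820 m while braking, for a total of 30.399 + 88.820 = 119.219 m.
Since a_F ≤ a_L and the follower starts braking later, the follower is never slower than the leader, so the closest approach is when both have stopped.
Minimum gap = 119.219 − 51.573 = 67.646 m.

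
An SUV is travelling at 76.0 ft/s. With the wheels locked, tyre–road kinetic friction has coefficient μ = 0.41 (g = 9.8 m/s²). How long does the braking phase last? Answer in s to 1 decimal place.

Braking time ≈ 5.8 s

76 ft/s × 0.3048 = 23.1648 m/s.
a = μg = 0.41 × 9.8 = 4.018 m/s².
Braking time = v/a = 23.1648 / 4.018 = 5.765 s.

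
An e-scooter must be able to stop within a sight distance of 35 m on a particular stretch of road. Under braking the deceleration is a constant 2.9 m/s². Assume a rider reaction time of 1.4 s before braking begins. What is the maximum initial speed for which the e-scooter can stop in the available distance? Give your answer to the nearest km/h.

Stopping distance: v·t_r + v²/(2a) = 35 with t_r = 1.4 s and a = 2.900 m/s².
So v² + 8.120 v − 203.00 = 0.
Positive root: v = −a·t_r + √((a·t_r)² + 2a·d) = −4.060 + √(16.484 + 203.00) = 10.7550 m/s.
10.7550 m/s × 3.6 = 38.718 km/h.

Maximum speed ≈ 39 km/h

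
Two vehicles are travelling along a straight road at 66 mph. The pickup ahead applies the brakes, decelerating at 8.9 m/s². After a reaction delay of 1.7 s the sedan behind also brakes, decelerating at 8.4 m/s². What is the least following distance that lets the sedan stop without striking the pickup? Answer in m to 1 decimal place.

66 mph × 0.44704 = 29.5046 m/s.
Leader travels v²/(2a_L) = 870.521 / 17.800 = 48.906 m before stopping.
Follower covers v·t_r = 29.5046 × 1.7 = 50.158 m while reacting, then v²/(2a_F) = 870.521 / 16.800 = 51.817 m while braking, for a total of 50.158 + 51.817 = 101.975 m.
Since a_F ≤ a_L and the follower starts braking later, the follower is never slower than the leader, so the closest approach is when both have stopped.
Minimum gap = 101.975 − 48.906 = 53.069 m.

Minimum gap ≈ 53.1 m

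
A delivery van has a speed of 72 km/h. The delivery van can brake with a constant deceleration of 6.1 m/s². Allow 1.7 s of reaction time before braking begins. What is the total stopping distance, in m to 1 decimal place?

Total stopping distance ≈ 66.8 m

72 km/h ÷ 3.6 = 20.0000 m/s.
Reaction distance = v·t_r = 20.0000 × 1.7 = 34.000 m.
Braking distance = v²/(2a) = 20.0000² / (2 × 6.100) = 400.000 / 12.200 = 32.787 m.
Total = 34.000 + 32.787 = 66.787 m.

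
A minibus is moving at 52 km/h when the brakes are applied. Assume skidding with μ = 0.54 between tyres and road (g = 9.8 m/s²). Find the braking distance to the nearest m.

Braking distance ≈ 20 m

52 km/h ÷ 3.6 = 14.4444 m/s.
a = μg = 0.54 × 9.8 = 5.292 m/s².
Braking distance = v²/(2a) = 14.4444² / (2 × 5.292) = 208.641 / 10.584 = 19.713 m.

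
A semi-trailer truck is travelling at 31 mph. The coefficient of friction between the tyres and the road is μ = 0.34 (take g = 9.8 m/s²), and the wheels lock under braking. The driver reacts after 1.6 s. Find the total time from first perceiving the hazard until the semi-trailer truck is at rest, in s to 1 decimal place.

Total time ≈ 5.8 s

31 mph × 0.44704 = 13.8582 m/s.
a = μg = 0.34 × 9.8 = 3.332 m/s².
Braking time = v/a = 13.8582 / 3.332 = 4.159 s.
Total = 1.6 + 4.159 = 5.759 s.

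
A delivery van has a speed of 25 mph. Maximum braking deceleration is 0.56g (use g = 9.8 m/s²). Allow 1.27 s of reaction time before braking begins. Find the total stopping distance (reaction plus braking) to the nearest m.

Total stopping distance ≈ 26 m

25 mph × 0.44704 = 11.1760 m/s.
a = 0.56 × 9.8 = 5.488 m/s².
Reaction distance = v·t_r = 11.1760 × 1.27 = 14.194 m.
Braking distance = v²/(2a) = 11.1760² / (2 × 5.488) = 124.903 / 10.976 = 11.380 m.
Total = 14.194 + 11.380 = 25.574 m.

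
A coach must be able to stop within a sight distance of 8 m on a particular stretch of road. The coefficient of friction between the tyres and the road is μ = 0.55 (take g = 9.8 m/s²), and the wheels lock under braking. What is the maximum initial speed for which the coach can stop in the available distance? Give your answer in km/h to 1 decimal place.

a = μg = 0.55 × 9.8 = 5.390 m/s².
v²/(2a) = d ⇒ v = √(2 × 5.390 × 8) = √86.24 = 9.2865 m/s.
9.2865 m/s × 3.6 = 33.431 km/h.

Maximum speed ≈ 33.4 km/h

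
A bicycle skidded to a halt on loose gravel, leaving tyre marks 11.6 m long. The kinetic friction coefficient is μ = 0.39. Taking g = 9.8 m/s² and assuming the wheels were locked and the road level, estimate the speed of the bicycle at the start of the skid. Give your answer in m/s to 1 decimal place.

Deceleration a = μg = 0.39 × 9.8 = 3.822 m/s².
v = √(2a·d) = √(2 × 3.822 × 11.6) = √88.670 = 9.4165 m/s.

Initial speed ≈ 9.4 m/s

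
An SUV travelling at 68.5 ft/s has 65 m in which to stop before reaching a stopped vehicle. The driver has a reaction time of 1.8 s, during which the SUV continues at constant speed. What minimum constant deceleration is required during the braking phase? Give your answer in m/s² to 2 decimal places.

Required deceleration ≈ 7.95 m/s²

68.5 ft/s × 0.3048 = 20.8788 m/s.
Distance covered during reaction = 20.8788 × 1.8 = 37.582 m.
Distance available for braking: 65 − 37.582 = 27.418 m.
v² = 2a·d ⇒ a = v²/(2d) = 20.8788² / (2 × 27.418) = 435.924 / 54.836 = 7.9496 m/s².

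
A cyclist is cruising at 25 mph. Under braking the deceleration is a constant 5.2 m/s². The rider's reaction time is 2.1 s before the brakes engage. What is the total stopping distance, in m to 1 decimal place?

Total stopping distance ≈ 35.5 m

25 mph × 0.44704 = 11.1760 m/s.
Reaction distance = v·t_r = 11.1760 × 2.1 = 23.470 m.
Braking distance = v²/(2a) = 11.1760² / (2 × 5.200) = 124.903 / 10.400 = 12.010 m.
Total = 23.470 + 12.010 = 35.480 m.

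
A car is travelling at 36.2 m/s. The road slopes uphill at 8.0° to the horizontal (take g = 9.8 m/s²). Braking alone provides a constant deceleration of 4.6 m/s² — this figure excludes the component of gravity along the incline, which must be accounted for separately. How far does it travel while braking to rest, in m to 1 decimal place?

Braking distance ≈ 109.9 m

Gravity along the uphill slope adds to the braking deceleration: a_eff = 4.600 + 9.8·sin 8.0° = 4.600 + 1.364 = 5.964 m/s².
Braking distance = v²/(2a) = 36.2000² / (2 × 5.964) = 1310.440 / 11.928 = 109.863 m.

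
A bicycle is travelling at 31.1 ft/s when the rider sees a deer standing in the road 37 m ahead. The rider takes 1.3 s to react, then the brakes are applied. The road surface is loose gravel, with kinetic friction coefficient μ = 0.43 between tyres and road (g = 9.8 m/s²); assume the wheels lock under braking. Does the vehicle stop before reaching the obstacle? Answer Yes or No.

31.1 ft/s × 0.3048 = 9.4793 m/s.
a = μg = 0.43 × 9.8 = 4.214 m/s².
Reaction distance = 9.4793 × 1.3 = 12.323 m.
Braking distance = v²/(2a) = 89.857 / 8.428 = 10.662 m.
Total stopping distance = 12.323 + 10.662 = 22.985 m, vs 37 m available — it stops with 37 − 22.985 = 14.015 m to spare.

Yes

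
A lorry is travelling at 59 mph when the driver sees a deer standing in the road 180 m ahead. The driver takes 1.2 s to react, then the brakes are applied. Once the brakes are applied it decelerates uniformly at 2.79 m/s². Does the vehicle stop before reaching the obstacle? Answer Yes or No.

59 mph × 0.44704 = 26.3754 m/s.
Reaction distance = 26.3754 × 1.2 = 31.650 m.
Braking distance = v²/(2a) = 695.662 / 5.580 = 124.671 m.
Total stopping distance = 31.650 + 124.671 = 156.321 m, vs 180 m available — it stops with 180 − 156.321 = 23.679 m to spare.

Yes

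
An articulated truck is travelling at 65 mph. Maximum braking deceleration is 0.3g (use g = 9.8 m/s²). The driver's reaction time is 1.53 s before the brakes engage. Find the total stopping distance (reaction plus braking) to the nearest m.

65 mph × 0.44704 = 29.0576 m/s.
a = 0.3 × 9.8 = 2.940 m/s².
Reaction distance = v·t_r = 29.0576 × 1.53 = 44.458 m.
Braking distance = v²/(2a) = 29.0576² / (2 × 2.940) = 844.344 / 5.880 = 143.596 m.
Total = 44.458 + 143.596 = 188.054 m.

Total stopping distance ≈ 188 m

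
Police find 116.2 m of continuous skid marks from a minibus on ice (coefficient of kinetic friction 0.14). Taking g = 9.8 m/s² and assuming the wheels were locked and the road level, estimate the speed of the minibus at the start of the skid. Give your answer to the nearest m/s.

Deceleration a = μg = 0.14 × 9.8 = 1.372 m/s².
v = √(2a·d) = √(2 × 1.372 × 116.2) = √318.853 = 17.8565 m/s.

Initial speed ≈ 18 m/s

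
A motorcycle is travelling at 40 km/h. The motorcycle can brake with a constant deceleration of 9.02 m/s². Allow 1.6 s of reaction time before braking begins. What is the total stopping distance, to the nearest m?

40 km/h ÷ 3.6 = 11.1111 m/s.
Reaction distance = v·t_r = 11.1111 × 1.6 = 17.778 m.
Braking distance = v²/(2a) = 11.1111² / (2 × 9.020) = 123.457 / 18.040 = 6.844 m.
Total = 17.778 + 6.844 = 24.622 m.

Total stopping distance ≈ 25 m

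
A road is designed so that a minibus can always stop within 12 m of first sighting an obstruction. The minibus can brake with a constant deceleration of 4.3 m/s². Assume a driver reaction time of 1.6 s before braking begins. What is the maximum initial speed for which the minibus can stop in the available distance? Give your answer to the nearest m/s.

Maximum speed ≈ 5 m/s

Stopping distance: v·t_r + v²/(2a) = 12 with t_r = 1.6 s and a = 4.300 m/s².
So v² + 13.760 v − 103.20 = 0.
Positive root: v = −a·t_r + √((a·t_r)² + 2a·d) = −6.880 + √(47.334 + 103.20) = 5.3892 m/s.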